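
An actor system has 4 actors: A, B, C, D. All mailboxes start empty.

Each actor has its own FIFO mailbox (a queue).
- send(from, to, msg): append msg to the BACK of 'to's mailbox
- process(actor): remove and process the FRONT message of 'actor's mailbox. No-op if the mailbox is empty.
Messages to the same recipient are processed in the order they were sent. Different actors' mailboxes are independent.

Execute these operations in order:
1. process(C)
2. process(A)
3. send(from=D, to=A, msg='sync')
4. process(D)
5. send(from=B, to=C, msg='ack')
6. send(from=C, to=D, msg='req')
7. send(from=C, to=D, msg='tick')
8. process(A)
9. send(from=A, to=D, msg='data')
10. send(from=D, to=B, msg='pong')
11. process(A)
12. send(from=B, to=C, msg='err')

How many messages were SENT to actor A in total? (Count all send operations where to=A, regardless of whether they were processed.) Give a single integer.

Answer: 1

Derivation:
After 1 (process(C)): A:[] B:[] C:[] D:[]
After 2 (process(A)): A:[] B:[] C:[] D:[]
After 3 (send(from=D, to=A, msg='sync')): A:[sync] B:[] C:[] D:[]
After 4 (process(D)): A:[sync] B:[] C:[] D:[]
After 5 (send(from=B, to=C, msg='ack')): A:[sync] B:[] C:[ack] D:[]
After 6 (send(from=C, to=D, msg='req')): A:[sync] B:[] C:[ack] D:[req]
After 7 (send(from=C, to=D, msg='tick')): A:[sync] B:[] C:[ack] D:[req,tick]
After 8 (process(A)): A:[] B:[] C:[ack] D:[req,tick]
After 9 (send(from=A, to=D, msg='data')): A:[] B:[] C:[ack] D:[req,tick,data]
After 10 (send(from=D, to=B, msg='pong')): A:[] B:[pong] C:[ack] D:[req,tick,data]
After 11 (process(A)): A:[] B:[pong] C:[ack] D:[req,tick,data]
After 12 (send(from=B, to=C, msg='err')): A:[] B:[pong] C:[ack,err] D:[req,tick,data]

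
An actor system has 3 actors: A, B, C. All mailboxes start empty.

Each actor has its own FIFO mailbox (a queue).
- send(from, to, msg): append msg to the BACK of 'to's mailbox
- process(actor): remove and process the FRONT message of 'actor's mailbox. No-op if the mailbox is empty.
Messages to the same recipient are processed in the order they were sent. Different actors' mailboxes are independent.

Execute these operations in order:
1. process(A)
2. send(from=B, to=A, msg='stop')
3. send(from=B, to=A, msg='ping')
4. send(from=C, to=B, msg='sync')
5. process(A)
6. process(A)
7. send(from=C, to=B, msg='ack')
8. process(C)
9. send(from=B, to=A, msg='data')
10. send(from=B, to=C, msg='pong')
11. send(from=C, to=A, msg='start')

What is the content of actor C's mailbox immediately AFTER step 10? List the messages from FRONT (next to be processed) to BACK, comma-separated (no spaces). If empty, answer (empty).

After 1 (process(A)): A:[] B:[] C:[]
After 2 (send(from=B, to=A, msg='stop')): A:[stop] B:[] C:[]
After 3 (send(from=B, to=A, msg='ping')): A:[stop,ping] B:[] C:[]
After 4 (send(from=C, to=B, msg='sync')): A:[stop,ping] B:[sync] C:[]
After 5 (process(A)): A:[ping] B:[sync] C:[]
After 6 (process(A)): A:[] B:[sync] C:[]
After 7 (send(from=C, to=B, msg='ack')): A:[] B:[sync,ack] C:[]
After 8 (process(C)): A:[] B:[sync,ack] C:[]
After 9 (send(from=B, to=A, msg='data')): A:[data] B:[sync,ack] C:[]
After 10 (send(from=B, to=C, msg='pong')): A:[data] B:[sync,ack] C:[pong]

pong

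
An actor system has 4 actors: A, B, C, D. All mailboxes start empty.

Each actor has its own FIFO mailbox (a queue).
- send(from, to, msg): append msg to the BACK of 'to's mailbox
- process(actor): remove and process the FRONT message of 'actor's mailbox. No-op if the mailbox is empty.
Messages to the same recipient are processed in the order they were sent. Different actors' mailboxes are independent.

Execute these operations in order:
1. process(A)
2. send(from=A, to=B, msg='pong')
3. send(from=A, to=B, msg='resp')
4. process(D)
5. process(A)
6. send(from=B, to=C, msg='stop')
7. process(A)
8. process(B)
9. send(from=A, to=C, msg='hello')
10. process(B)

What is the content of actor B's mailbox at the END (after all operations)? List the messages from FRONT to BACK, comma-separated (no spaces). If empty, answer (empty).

After 1 (process(A)): A:[] B:[] C:[] D:[]
After 2 (send(from=A, to=B, msg='pong')): A:[] B:[pong] C:[] D:[]
After 3 (send(from=A, to=B, msg='resp')): A:[] B:[pong,resp] C:[] D:[]
After 4 (process(D)): A:[] B:[pong,resp] C:[] D:[]
After 5 (process(A)): A:[] B:[pong,resp] C:[] D:[]
After 6 (send(from=B, to=C, msg='stop')): A:[] B:[pong,resp] C:[stop] D:[]
After 7 (process(A)): A:[] B:[pong,resp] C:[stop] D:[]
After 8 (process(B)): A:[] B:[resp] C:[stop] D:[]
After 9 (send(from=A, to=C, msg='hello')): A:[] B:[resp] C:[stop,hello] D:[]
After 10 (process(B)): A:[] B:[] C:[stop,hello] D:[]

Answer: (empty)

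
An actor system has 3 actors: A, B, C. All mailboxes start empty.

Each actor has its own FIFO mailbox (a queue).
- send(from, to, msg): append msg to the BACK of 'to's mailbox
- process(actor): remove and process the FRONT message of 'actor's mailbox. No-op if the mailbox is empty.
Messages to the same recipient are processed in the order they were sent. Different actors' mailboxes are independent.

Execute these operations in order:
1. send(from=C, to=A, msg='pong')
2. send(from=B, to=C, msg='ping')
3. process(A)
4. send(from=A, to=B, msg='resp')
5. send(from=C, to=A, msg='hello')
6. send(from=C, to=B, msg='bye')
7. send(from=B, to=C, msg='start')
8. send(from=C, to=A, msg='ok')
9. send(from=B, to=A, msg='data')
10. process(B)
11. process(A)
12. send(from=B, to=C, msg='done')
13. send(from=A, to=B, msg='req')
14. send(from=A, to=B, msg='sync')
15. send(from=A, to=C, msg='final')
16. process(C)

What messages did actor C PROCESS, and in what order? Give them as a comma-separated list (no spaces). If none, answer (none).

Answer: ping

Derivation:
After 1 (send(from=C, to=A, msg='pong')): A:[pong] B:[] C:[]
After 2 (send(from=B, to=C, msg='ping')): A:[pong] B:[] C:[ping]
After 3 (process(A)): A:[] B:[] C:[ping]
After 4 (send(from=A, to=B, msg='resp')): A:[] B:[resp] C:[ping]
After 5 (send(from=C, to=A, msg='hello')): A:[hello] B:[resp] C:[ping]
After 6 (send(from=C, to=B, msg='bye')): A:[hello] B:[resp,bye] C:[ping]
After 7 (send(from=B, to=C, msg='start')): A:[hello] B:[resp,bye] C:[ping,start]
After 8 (send(from=C, to=A, msg='ok')): A:[hello,ok] B:[resp,bye] C:[ping,start]
After 9 (send(from=B, to=A, msg='data')): A:[hello,ok,data] B:[resp,bye] C:[ping,start]
After 10 (process(B)): A:[hello,ok,data] B:[bye] C:[ping,start]
After 11 (process(A)): A:[ok,data] B:[bye] C:[ping,start]
After 12 (send(from=B, to=C, msg='done')): A:[ok,data] B:[bye] C:[ping,start,done]
After 13 (send(from=A, to=B, msg='req')): A:[ok,data] B:[bye,req] C:[ping,start,done]
After 14 (send(from=A, to=B, msg='sync')): A:[ok,data] B:[bye,req,sync] C:[ping,start,done]
After 15 (send(from=A, to=C, msg='final')): A:[ok,data] B:[bye,req,sync] C:[ping,start,done,final]
After 16 (process(C)): A:[ok,data] B:[bye,req,sync] C:[start,done,final]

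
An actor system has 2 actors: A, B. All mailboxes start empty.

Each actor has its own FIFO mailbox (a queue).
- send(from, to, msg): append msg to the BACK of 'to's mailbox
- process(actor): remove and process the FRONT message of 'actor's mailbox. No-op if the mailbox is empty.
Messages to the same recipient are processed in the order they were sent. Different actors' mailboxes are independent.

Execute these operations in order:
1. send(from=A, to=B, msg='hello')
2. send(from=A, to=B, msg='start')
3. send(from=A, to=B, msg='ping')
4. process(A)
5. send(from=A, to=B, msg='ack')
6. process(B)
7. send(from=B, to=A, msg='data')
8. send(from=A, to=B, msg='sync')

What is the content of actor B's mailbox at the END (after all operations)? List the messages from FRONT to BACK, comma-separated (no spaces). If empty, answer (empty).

Answer: start,ping,ack,sync

Derivation:
After 1 (send(from=A, to=B, msg='hello')): A:[] B:[hello]
After 2 (send(from=A, to=B, msg='start')): A:[] B:[hello,start]
After 3 (send(from=A, to=B, msg='ping')): A:[] B:[hello,start,ping]
After 4 (process(A)): A:[] B:[hello,start,ping]
After 5 (send(from=A, to=B, msg='ack')): A:[] B:[hello,start,ping,ack]
After 6 (process(B)): A:[] B:[start,ping,ack]
After 7 (send(from=B, to=A, msg='data')): A:[data] B:[start,ping,ack]
After 8 (send(from=A, to=B, msg='sync')): A:[data] B:[start,ping,ack,sync]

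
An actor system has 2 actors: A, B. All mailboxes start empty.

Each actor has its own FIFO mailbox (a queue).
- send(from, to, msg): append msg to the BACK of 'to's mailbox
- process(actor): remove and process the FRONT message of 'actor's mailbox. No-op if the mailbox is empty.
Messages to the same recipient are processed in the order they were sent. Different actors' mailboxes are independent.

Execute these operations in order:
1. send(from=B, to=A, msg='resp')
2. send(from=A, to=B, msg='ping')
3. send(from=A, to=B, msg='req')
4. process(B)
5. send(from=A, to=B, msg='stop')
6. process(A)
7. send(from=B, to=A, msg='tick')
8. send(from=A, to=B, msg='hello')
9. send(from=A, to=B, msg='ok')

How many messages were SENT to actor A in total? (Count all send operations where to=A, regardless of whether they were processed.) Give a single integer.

After 1 (send(from=B, to=A, msg='resp')): A:[resp] B:[]
After 2 (send(from=A, to=B, msg='ping')): A:[resp] B:[ping]
After 3 (send(from=A, to=B, msg='req')): A:[resp] B:[ping,req]
After 4 (process(B)): A:[resp] B:[req]
After 5 (send(from=A, to=B, msg='stop')): A:[resp] B:[req,stop]
After 6 (process(A)): A:[] B:[req,stop]
After 7 (send(from=B, to=A, msg='tick')): A:[tick] B:[req,stop]
After 8 (send(from=A, to=B, msg='hello')): A:[tick] B:[req,stop,hello]
After 9 (send(from=A, to=B, msg='ok')): A:[tick] B:[req,stop,hello,ok]

Answer: 2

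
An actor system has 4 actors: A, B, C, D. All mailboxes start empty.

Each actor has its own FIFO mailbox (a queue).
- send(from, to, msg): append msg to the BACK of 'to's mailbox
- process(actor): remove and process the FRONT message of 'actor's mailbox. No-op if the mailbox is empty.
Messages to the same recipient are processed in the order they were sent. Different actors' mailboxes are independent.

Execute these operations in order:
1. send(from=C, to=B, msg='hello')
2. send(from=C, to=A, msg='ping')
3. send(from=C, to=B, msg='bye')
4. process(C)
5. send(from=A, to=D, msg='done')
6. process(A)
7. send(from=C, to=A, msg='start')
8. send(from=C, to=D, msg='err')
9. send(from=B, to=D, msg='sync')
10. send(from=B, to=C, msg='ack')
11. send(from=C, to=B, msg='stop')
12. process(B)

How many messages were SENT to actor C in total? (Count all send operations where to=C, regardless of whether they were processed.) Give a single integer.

After 1 (send(from=C, to=B, msg='hello')): A:[] B:[hello] C:[] D:[]
After 2 (send(from=C, to=A, msg='ping')): A:[ping] B:[hello] C:[] D:[]
After 3 (send(from=C, to=B, msg='bye')): A:[ping] B:[hello,bye] C:[] D:[]
After 4 (process(C)): A:[ping] B:[hello,bye] C:[] D:[]
After 5 (send(from=A, to=D, msg='done')): A:[ping] B:[hello,bye] C:[] D:[done]
After 6 (process(A)): A:[] B:[hello,bye] C:[] D:[done]
After 7 (send(from=C, to=A, msg='start')): A:[start] B:[hello,bye] C:[] D:[done]
After 8 (send(from=C, to=D, msg='err')): A:[start] B:[hello,bye] C:[] D:[done,err]
After 9 (send(from=B, to=D, msg='sync')): A:[start] B:[hello,bye] C:[] D:[done,err,sync]
After 10 (send(from=B, to=C, msg='ack')): A:[start] B:[hello,bye] C:[ack] D:[done,err,sync]
After 11 (send(from=C, to=B, msg='stop')): A:[start] B:[hello,bye,stop] C:[ack] D:[done,err,sync]
After 12 (process(B)): A:[start] B:[bye,stop] C:[ack] D:[done,err,sync]

Answer: 1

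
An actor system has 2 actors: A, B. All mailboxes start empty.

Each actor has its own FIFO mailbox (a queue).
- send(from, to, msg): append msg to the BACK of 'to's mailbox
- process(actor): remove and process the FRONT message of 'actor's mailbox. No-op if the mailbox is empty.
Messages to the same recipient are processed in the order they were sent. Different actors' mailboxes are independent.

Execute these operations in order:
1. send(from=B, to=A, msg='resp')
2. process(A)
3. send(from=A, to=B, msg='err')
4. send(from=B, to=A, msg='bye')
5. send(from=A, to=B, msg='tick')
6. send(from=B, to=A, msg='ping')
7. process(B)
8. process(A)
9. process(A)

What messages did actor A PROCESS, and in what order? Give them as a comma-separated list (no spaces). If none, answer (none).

After 1 (send(from=B, to=A, msg='resp')): A:[resp] B:[]
After 2 (process(A)): A:[] B:[]
After 3 (send(from=A, to=B, msg='err')): A:[] B:[err]
After 4 (send(from=B, to=A, msg='bye')): A:[bye] B:[err]
After 5 (send(from=A, to=B, msg='tick')): A:[bye] B:[err,tick]
After 6 (send(from=B, to=A, msg='ping')): A:[bye,ping] B:[err,tick]
After 7 (process(B)): A:[bye,ping] B:[tick]
After 8 (process(A)): A:[ping] B:[tick]
After 9 (process(A)): A:[] B:[tick]

Answer: resp,bye,ping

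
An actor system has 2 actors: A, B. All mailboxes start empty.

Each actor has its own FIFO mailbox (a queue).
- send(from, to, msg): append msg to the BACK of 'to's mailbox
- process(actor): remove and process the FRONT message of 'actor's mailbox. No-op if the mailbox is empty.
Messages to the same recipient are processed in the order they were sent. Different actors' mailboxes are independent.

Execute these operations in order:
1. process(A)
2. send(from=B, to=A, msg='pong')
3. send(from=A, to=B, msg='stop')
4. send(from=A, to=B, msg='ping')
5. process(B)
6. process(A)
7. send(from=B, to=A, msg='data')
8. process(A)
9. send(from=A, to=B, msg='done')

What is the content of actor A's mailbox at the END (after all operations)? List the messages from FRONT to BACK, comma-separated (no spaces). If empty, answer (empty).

Answer: (empty)

Derivation:
After 1 (process(A)): A:[] B:[]
After 2 (send(from=B, to=A, msg='pong')): A:[pong] B:[]
After 3 (send(from=A, to=B, msg='stop')): A:[pong] B:[stop]
After 4 (send(from=A, to=B, msg='ping')): A:[pong] B:[stop,ping]
After 5 (process(B)): A:[pong] B:[ping]
After 6 (process(A)): A:[] B:[ping]
After 7 (send(from=B, to=A, msg='data')): A:[data] B:[ping]
After 8 (process(A)): A:[] B:[ping]
After 9 (send(from=A, to=B, msg='done')): A:[] B:[ping,done]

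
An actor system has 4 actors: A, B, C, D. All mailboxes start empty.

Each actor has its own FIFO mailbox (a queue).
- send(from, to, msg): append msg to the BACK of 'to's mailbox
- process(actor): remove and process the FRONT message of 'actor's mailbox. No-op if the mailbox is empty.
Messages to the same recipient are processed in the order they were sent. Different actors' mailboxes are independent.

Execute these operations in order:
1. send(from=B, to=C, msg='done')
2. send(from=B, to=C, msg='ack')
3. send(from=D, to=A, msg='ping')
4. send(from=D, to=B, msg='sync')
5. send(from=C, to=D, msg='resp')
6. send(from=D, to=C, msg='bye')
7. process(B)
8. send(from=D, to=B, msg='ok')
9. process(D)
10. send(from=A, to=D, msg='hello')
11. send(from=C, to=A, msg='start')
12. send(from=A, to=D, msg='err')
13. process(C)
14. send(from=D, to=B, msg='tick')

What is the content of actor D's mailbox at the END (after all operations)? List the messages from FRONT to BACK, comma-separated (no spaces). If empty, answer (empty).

After 1 (send(from=B, to=C, msg='done')): A:[] B:[] C:[done] D:[]
After 2 (send(from=B, to=C, msg='ack')): A:[] B:[] C:[done,ack] D:[]
After 3 (send(from=D, to=A, msg='ping')): A:[ping] B:[] C:[done,ack] D:[]
After 4 (send(from=D, to=B, msg='sync')): A:[ping] B:[sync] C:[done,ack] D:[]
After 5 (send(from=C, to=D, msg='resp')): A:[ping] B:[sync] C:[done,ack] D:[resp]
After 6 (send(from=D, to=C, msg='bye')): A:[ping] B:[sync] C:[done,ack,bye] D:[resp]
After 7 (process(B)): A:[ping] B:[] C:[done,ack,bye] D:[resp]
After 8 (send(from=D, to=B, msg='ok')): A:[ping] B:[ok] C:[done,ack,bye] D:[resp]
After 9 (process(D)): A:[ping] B:[ok] C:[done,ack,bye] D:[]
After 10 (send(from=A, to=D, msg='hello')): A:[ping] B:[ok] C:[done,ack,bye] D:[hello]
After 11 (send(from=C, to=A, msg='start')): A:[ping,start] B:[ok] C:[done,ack,bye] D:[hello]
After 12 (send(from=A, to=D, msg='err')): A:[ping,start] B:[ok] C:[done,ack,bye] D:[hello,err]
After 13 (process(C)): A:[ping,start] B:[ok] C:[ack,bye] D:[hello,err]
After 14 (send(from=D, to=B, msg='tick')): A:[ping,start] B:[ok,tick] C:[ack,bye] D:[hello,err]

Answer: hello,err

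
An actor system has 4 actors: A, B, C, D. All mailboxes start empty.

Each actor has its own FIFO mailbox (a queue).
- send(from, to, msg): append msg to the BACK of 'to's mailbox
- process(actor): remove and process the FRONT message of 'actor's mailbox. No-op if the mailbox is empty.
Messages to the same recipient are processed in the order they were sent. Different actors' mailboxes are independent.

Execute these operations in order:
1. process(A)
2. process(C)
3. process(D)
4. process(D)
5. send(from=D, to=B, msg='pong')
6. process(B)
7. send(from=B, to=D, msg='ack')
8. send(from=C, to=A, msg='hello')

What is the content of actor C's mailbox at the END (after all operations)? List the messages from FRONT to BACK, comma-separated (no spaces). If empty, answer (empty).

Answer: (empty)

Derivation:
After 1 (process(A)): A:[] B:[] C:[] D:[]
After 2 (process(C)): A:[] B:[] C:[] D:[]
After 3 (process(D)): A:[] B:[] C:[] D:[]
After 4 (process(D)): A:[] B:[] C:[] D:[]
After 5 (send(from=D, to=B, msg='pong')): A:[] B:[pong] C:[] D:[]
After 6 (process(B)): A:[] B:[] C:[] D:[]
After 7 (send(from=B, to=D, msg='ack')): A:[] B:[] C:[] D:[ack]
After 8 (send(from=C, to=A, msg='hello')): A:[hello] B:[] C:[] D:[ack]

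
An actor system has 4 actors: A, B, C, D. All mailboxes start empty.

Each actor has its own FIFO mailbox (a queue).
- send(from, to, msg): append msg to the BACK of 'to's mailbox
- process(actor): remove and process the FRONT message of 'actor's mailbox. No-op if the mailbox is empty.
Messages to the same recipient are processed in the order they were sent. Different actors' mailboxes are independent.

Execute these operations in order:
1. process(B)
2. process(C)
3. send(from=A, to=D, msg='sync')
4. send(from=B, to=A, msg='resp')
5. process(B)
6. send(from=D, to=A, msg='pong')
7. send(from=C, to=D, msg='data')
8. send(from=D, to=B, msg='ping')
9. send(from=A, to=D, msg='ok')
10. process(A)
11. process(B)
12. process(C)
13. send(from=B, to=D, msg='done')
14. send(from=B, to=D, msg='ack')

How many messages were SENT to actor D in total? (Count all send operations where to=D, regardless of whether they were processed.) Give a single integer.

Answer: 5

Derivation:
After 1 (process(B)): A:[] B:[] C:[] D:[]
After 2 (process(C)): A:[] B:[] C:[] D:[]
After 3 (send(from=A, to=D, msg='sync')): A:[] B:[] C:[] D:[sync]
After 4 (send(from=B, to=A, msg='resp')): A:[resp] B:[] C:[] D:[sync]
After 5 (process(B)): A:[resp] B:[] C:[] D:[sync]
After 6 (send(from=D, to=A, msg='pong')): A:[resp,pong] B:[] C:[] D:[sync]
After 7 (send(from=C, to=D, msg='data')): A:[resp,pong] B:[] C:[] D:[sync,data]
After 8 (send(from=D, to=B, msg='ping')): A:[resp,pong] B:[ping] C:[] D:[sync,data]
After 9 (send(from=A, to=D, msg='ok')): A:[resp,pong] B:[ping] C:[] D:[sync,data,ok]
After 10 (process(A)): A:[pong] B:[ping] C:[] D:[sync,data,ok]
After 11 (process(B)): A:[pong] B:[] C:[] D:[sync,data,ok]
After 12 (process(C)): A:[pong] B:[] C:[] D:[sync,data,ok]
After 13 (send(from=B, to=D, msg='done')): A:[pong] B:[] C:[] D:[sync,data,ok,done]
After 14 (send(from=B, to=D, msg='ack')): A:[pong] B:[] C:[] D:[sync,data,ok,done,ack]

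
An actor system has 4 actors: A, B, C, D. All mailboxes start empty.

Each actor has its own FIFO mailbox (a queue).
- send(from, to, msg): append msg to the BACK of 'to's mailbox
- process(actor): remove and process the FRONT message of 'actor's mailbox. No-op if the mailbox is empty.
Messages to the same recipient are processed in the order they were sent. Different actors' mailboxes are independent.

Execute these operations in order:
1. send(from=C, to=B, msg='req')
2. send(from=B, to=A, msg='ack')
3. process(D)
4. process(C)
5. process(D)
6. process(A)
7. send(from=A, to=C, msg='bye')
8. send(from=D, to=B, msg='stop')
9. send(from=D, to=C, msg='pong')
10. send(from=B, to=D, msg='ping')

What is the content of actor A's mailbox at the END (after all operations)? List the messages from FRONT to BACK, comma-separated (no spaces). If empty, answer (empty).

Answer: (empty)

Derivation:
After 1 (send(from=C, to=B, msg='req')): A:[] B:[req] C:[] D:[]
After 2 (send(from=B, to=A, msg='ack')): A:[ack] B:[req] C:[] D:[]
After 3 (process(D)): A:[ack] B:[req] C:[] D:[]
After 4 (process(C)): A:[ack] B:[req] C:[] D:[]
After 5 (process(D)): A:[ack] B:[req] C:[] D:[]
After 6 (process(A)): A:[] B:[req] C:[] D:[]
After 7 (send(from=A, to=C, msg='bye')): A:[] B:[req] C:[bye] D:[]
After 8 (send(from=D, to=B, msg='stop')): A:[] B:[req,stop] C:[bye] D:[]
After 9 (send(from=D, to=C, msg='pong')): A:[] B:[req,stop] C:[bye,pong] D:[]
After 10 (send(from=B, to=D, msg='ping')): A:[] B:[req,stop] C:[bye,pong] D:[ping]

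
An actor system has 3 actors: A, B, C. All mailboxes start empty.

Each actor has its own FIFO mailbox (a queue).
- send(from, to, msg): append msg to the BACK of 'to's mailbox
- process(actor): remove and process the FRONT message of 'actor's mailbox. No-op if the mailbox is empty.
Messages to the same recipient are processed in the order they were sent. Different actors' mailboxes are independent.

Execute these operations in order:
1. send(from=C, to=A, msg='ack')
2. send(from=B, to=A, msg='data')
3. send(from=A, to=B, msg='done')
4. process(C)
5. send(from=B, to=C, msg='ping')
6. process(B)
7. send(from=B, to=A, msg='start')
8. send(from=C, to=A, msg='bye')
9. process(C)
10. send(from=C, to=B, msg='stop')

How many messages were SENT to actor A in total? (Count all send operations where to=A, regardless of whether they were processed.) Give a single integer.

After 1 (send(from=C, to=A, msg='ack')): A:[ack] B:[] C:[]
After 2 (send(from=B, to=A, msg='data')): A:[ack,data] B:[] C:[]
After 3 (send(from=A, to=B, msg='done')): A:[ack,data] B:[done] C:[]
After 4 (process(C)): A:[ack,data] B:[done] C:[]
After 5 (send(from=B, to=C, msg='ping')): A:[ack,data] B:[done] C:[ping]
After 6 (process(B)): A:[ack,data] B:[] C:[ping]
After 7 (send(from=B, to=A, msg='start')): A:[ack,data,start] B:[] C:[ping]
After 8 (send(from=C, to=A, msg='bye')): A:[ack,data,start,bye] B:[] C:[ping]
After 9 (process(C)): A:[ack,data,start,bye] B:[] C:[]
After 10 (send(from=C, to=B, msg='stop')): A:[ack,data,start,bye] B:[stop] C:[]

Answer: 4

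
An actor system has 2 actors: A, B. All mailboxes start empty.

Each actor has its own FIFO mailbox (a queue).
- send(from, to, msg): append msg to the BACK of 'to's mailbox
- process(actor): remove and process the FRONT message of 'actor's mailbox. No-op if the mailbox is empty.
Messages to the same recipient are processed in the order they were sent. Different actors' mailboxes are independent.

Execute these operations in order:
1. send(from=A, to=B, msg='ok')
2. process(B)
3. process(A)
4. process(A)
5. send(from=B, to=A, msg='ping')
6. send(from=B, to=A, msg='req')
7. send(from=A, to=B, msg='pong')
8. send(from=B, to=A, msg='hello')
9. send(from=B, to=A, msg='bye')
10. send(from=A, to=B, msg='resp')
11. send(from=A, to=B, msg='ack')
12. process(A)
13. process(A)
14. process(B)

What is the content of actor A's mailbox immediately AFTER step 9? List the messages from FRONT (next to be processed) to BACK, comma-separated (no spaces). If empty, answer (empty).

After 1 (send(from=A, to=B, msg='ok')): A:[] B:[ok]
After 2 (process(B)): A:[] B:[]
After 3 (process(A)): A:[] B:[]
After 4 (process(A)): A:[] B:[]
After 5 (send(from=B, to=A, msg='ping')): A:[ping] B:[]
After 6 (send(from=B, to=A, msg='req')): A:[ping,req] B:[]
After 7 (send(from=A, to=B, msg='pong')): A:[ping,req] B:[pong]
After 8 (send(from=B, to=A, msg='hello')): A:[ping,req,hello] B:[pong]
After 9 (send(from=B, to=A, msg='bye')): A:[ping,req,hello,bye] B:[pong]

ping,req,hello,bye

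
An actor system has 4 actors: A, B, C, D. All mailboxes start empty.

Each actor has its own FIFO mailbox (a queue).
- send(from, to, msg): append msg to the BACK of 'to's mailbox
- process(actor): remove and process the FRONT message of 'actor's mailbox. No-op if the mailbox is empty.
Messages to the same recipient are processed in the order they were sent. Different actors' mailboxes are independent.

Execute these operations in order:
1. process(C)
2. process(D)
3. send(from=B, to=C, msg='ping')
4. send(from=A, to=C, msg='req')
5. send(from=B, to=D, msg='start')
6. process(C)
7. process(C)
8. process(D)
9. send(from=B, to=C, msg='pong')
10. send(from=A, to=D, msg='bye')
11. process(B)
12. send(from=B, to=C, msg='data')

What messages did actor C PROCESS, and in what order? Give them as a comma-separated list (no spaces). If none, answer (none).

Answer: ping,req

Derivation:
After 1 (process(C)): A:[] B:[] C:[] D:[]
After 2 (process(D)): A:[] B:[] C:[] D:[]
After 3 (send(from=B, to=C, msg='ping')): A:[] B:[] C:[ping] D:[]
After 4 (send(from=A, to=C, msg='req')): A:[] B:[] C:[ping,req] D:[]
After 5 (send(from=B, to=D, msg='start')): A:[] B:[] C:[ping,req] D:[start]
After 6 (process(C)): A:[] B:[] C:[req] D:[start]
After 7 (process(C)): A:[] B:[] C:[] D:[start]
After 8 (process(D)): A:[] B:[] C:[] D:[]
After 9 (send(from=B, to=C, msg='pong')): A:[] B:[] C:[pong] D:[]
After 10 (send(from=A, to=D, msg='bye')): A:[] B:[] C:[pong] D:[bye]
After 11 (process(B)): A:[] B:[] C:[pong] D:[bye]
After 12 (send(from=B, to=C, msg='data')): A:[] B:[] C:[pong,data] D:[bye]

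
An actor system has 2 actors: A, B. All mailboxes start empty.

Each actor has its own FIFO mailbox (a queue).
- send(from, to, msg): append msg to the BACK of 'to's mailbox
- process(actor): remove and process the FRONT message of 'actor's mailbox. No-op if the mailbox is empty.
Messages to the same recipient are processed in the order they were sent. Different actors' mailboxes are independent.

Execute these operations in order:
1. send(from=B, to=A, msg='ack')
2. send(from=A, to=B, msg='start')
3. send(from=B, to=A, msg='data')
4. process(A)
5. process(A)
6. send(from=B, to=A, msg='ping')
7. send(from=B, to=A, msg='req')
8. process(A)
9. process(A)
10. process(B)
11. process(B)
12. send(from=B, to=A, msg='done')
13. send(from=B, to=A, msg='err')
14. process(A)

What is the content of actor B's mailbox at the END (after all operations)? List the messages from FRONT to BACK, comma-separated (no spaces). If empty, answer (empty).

After 1 (send(from=B, to=A, msg='ack')): A:[ack] B:[]
After 2 (send(from=A, to=B, msg='start')): A:[ack] B:[start]
After 3 (send(from=B, to=A, msg='data')): A:[ack,data] B:[start]
After 4 (process(A)): A:[data] B:[start]
After 5 (process(A)): A:[] B:[start]
After 6 (send(from=B, to=A, msg='ping')): A:[ping] B:[start]
After 7 (send(from=B, to=A, msg='req')): A:[ping,req] B:[start]
After 8 (process(A)): A:[req] B:[start]
After 9 (process(A)): A:[] B:[start]
After 10 (process(B)): A:[] B:[]
After 11 (process(B)): A:[] B:[]
After 12 (send(from=B, to=A, msg='done')): A:[done] B:[]
After 13 (send(from=B, to=A, msg='err')): A:[done,err] B:[]
After 14 (process(A)): A:[err] B:[]

Answer: (empty)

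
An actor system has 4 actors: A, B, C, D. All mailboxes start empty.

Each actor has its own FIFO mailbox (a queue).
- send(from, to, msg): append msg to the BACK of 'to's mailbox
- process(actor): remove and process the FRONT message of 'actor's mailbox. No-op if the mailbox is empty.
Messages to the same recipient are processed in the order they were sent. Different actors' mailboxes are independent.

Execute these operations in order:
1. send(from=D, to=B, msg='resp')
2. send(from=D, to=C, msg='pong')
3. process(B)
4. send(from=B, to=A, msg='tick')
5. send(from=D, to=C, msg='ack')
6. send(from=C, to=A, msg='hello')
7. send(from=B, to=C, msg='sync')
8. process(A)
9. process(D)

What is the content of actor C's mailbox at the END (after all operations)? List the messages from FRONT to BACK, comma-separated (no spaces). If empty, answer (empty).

Answer: pong,ack,sync

Derivation:
After 1 (send(from=D, to=B, msg='resp')): A:[] B:[resp] C:[] D:[]
After 2 (send(from=D, to=C, msg='pong')): A:[] B:[resp] C:[pong] D:[]
After 3 (process(B)): A:[] B:[] C:[pong] D:[]
After 4 (send(from=B, to=A, msg='tick')): A:[tick] B:[] C:[pong] D:[]
After 5 (send(from=D, to=C, msg='ack')): A:[tick] B:[] C:[pong,ack] D:[]
After 6 (send(from=C, to=A, msg='hello')): A:[tick,hello] B:[] C:[pong,ack] D:[]
After 7 (send(from=B, to=C, msg='sync')): A:[tick,hello] B:[] C:[pong,ack,sync] D:[]
After 8 (process(A)): A:[hello] B:[] C:[pong,ack,sync] D:[]
After 9 (process(D)): A:[hello] B:[] C:[pong,ack,sync] D:[]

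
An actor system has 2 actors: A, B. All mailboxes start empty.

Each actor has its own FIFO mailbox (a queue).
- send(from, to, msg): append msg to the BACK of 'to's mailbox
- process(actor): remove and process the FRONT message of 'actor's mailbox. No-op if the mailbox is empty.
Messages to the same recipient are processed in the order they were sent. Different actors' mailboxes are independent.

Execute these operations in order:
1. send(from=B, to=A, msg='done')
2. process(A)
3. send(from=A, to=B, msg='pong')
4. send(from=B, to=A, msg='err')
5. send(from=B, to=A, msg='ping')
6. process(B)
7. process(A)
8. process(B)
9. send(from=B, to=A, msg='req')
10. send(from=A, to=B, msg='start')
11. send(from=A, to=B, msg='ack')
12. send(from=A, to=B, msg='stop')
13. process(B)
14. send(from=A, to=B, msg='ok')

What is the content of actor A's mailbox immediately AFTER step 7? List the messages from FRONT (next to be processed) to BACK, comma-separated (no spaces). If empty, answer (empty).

After 1 (send(from=B, to=A, msg='done')): A:[done] B:[]
After 2 (process(A)): A:[] B:[]
After 3 (send(from=A, to=B, msg='pong')): A:[] B:[pong]
After 4 (send(from=B, to=A, msg='err')): A:[err] B:[pong]
After 5 (send(from=B, to=A, msg='ping')): A:[err,ping] B:[pong]
After 6 (process(B)): A:[err,ping] B:[]
After 7 (process(A)): A:[ping] B:[]

ping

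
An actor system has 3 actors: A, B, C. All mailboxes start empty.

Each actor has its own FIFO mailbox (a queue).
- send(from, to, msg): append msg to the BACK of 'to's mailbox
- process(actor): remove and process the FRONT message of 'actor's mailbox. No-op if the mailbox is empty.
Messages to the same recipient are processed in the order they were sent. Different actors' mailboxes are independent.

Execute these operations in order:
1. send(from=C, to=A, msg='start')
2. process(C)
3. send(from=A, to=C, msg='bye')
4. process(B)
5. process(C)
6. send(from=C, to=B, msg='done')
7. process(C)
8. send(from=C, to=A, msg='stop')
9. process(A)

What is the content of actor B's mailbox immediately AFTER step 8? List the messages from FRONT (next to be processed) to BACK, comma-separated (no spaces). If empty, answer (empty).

After 1 (send(from=C, to=A, msg='start')): A:[start] B:[] C:[]
After 2 (process(C)): A:[start] B:[] C:[]
After 3 (send(from=A, to=C, msg='bye')): A:[start] B:[] C:[bye]
After 4 (process(B)): A:[start] B:[] C:[bye]
After 5 (process(C)): A:[start] B:[] C:[]
After 6 (send(from=C, to=B, msg='done')): A:[start] B:[done] C:[]
After 7 (process(C)): A:[start] B:[done] C:[]
After 8 (send(from=C, to=A, msg='stop')): A:[start,stop] B:[done] C:[]

done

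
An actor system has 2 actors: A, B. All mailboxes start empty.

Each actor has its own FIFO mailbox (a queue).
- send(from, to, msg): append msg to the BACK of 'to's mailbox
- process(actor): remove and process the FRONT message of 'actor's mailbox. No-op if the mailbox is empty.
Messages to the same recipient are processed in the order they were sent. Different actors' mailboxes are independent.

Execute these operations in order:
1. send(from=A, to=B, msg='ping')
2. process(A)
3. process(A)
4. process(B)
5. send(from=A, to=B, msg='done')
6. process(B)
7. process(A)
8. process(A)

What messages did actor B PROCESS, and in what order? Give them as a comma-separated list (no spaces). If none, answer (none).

Answer: ping,done

Derivation:
After 1 (send(from=A, to=B, msg='ping')): A:[] B:[ping]
After 2 (process(A)): A:[] B:[ping]
After 3 (process(A)): A:[] B:[ping]
After 4 (process(B)): A:[] B:[]
After 5 (send(from=A, to=B, msg='done')): A:[] B:[done]
After 6 (process(B)): A:[] B:[]
After 7 (process(A)): A:[] B:[]
After 8 (process(A)): A:[] B:[]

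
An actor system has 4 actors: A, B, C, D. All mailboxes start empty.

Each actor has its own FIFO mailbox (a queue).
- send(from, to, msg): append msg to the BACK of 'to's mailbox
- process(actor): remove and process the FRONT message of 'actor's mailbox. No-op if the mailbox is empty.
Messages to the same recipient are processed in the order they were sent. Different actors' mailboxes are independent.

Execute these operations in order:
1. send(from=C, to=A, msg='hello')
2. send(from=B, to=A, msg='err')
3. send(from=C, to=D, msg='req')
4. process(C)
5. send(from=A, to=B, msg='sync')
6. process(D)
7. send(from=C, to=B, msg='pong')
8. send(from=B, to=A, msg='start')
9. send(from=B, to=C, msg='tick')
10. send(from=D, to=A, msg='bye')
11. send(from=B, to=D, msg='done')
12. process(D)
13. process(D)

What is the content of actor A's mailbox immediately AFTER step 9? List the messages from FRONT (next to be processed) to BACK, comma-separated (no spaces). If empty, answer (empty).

After 1 (send(from=C, to=A, msg='hello')): A:[hello] B:[] C:[] D:[]
After 2 (send(from=B, to=A, msg='err')): A:[hello,err] B:[] C:[] D:[]
After 3 (send(from=C, to=D, msg='req')): A:[hello,err] B:[] C:[] D:[req]
After 4 (process(C)): A:[hello,err] B:[] C:[] D:[req]
After 5 (send(from=A, to=B, msg='sync')): A:[hello,err] B:[sync] C:[] D:[req]
After 6 (process(D)): A:[hello,err] B:[sync] C:[] D:[]
After 7 (send(from=C, to=B, msg='pong')): A:[hello,err] B:[sync,pong] C:[] D:[]
After 8 (send(from=B, to=A, msg='start')): A:[hello,err,start] B:[sync,pong] C:[] D:[]
After 9 (send(from=B, to=C, msg='tick')): A:[hello,err,start] B:[sync,pong] C:[tick] D:[]

hello,err,start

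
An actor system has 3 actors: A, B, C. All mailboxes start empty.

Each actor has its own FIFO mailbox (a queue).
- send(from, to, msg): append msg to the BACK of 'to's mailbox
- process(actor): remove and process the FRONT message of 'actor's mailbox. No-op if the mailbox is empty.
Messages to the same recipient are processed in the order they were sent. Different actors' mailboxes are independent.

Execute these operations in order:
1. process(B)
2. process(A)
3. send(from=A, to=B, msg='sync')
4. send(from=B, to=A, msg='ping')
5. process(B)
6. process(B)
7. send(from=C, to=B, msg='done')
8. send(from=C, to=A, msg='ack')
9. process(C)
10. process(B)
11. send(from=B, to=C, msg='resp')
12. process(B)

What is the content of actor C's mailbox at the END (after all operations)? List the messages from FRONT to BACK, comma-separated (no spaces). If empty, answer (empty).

Answer: resp

Derivation:
After 1 (process(B)): A:[] B:[] C:[]
After 2 (process(A)): A:[] B:[] C:[]
After 3 (send(from=A, to=B, msg='sync')): A:[] B:[sync] C:[]
After 4 (send(from=B, to=A, msg='ping')): A:[ping] B:[sync] C:[]
After 5 (process(B)): A:[ping] B:[] C:[]
After 6 (process(B)): A:[ping] B:[] C:[]
After 7 (send(from=C, to=B, msg='done')): A:[ping] B:[done] C:[]
After 8 (send(from=C, to=A, msg='ack')): A:[ping,ack] B:[done] C:[]
After 9 (process(C)): A:[ping,ack] B:[done] C:[]
After 10 (process(B)): A:[ping,ack] B:[] C:[]
After 11 (send(from=B, to=C, msg='resp')): A:[ping,ack] B:[] C:[resp]
After 12 (process(B)): A:[ping,ack] B:[] C:[resp]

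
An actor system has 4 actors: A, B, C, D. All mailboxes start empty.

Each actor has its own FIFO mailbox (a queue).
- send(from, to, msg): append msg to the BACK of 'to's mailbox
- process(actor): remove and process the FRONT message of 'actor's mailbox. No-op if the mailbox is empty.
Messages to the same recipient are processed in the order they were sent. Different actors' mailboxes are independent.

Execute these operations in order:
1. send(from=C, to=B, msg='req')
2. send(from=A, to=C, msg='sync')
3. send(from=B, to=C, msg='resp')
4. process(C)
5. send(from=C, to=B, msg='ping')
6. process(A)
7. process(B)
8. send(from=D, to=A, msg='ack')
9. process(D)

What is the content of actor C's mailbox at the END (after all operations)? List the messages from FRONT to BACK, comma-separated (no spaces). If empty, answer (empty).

Answer: resp

Derivation:
After 1 (send(from=C, to=B, msg='req')): A:[] B:[req] C:[] D:[]
After 2 (send(from=A, to=C, msg='sync')): A:[] B:[req] C:[sync] D:[]
After 3 (send(from=B, to=C, msg='resp')): A:[] B:[req] C:[sync,resp] D:[]
After 4 (process(C)): A:[] B:[req] C:[resp] D:[]
After 5 (send(from=C, to=B, msg='ping')): A:[] B:[req,ping] C:[resp] D:[]
After 6 (process(A)): A:[] B:[req,ping] C:[resp] D:[]
After 7 (process(B)): A:[] B:[ping] C:[resp] D:[]
After 8 (send(from=D, to=A, msg='ack')): A:[ack] B:[ping] C:[resp] D:[]
After 9 (process(D)): A:[ack] B:[ping] C:[resp] D:[]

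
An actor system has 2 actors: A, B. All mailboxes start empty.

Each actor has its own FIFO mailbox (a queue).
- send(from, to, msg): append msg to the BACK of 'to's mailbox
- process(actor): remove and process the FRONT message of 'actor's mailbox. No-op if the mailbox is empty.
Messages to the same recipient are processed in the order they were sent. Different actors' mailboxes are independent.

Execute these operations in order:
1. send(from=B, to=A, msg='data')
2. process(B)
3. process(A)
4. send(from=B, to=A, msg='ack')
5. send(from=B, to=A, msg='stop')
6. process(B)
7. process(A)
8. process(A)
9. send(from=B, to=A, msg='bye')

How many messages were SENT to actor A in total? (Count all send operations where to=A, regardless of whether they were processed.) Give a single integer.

After 1 (send(from=B, to=A, msg='data')): A:[data] B:[]
After 2 (process(B)): A:[data] B:[]
After 3 (process(A)): A:[] B:[]
After 4 (send(from=B, to=A, msg='ack')): A:[ack] B:[]
After 5 (send(from=B, to=A, msg='stop')): A:[ack,stop] B:[]
After 6 (process(B)): A:[ack,stop] B:[]
After 7 (process(A)): A:[stop] B:[]
After 8 (process(A)): A:[] B:[]
After 9 (send(from=B, to=A, msg='bye')): A:[bye] B:[]

Answer: 4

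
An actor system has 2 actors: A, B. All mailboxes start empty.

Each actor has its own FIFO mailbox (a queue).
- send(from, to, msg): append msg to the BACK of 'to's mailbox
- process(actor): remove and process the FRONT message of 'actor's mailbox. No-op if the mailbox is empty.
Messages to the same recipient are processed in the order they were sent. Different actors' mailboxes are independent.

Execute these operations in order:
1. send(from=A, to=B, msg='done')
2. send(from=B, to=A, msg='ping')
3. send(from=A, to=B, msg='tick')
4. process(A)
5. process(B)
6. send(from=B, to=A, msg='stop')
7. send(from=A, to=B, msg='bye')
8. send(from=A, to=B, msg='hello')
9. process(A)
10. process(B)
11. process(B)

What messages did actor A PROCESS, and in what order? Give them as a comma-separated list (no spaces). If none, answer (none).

Answer: ping,stop

Derivation:
After 1 (send(from=A, to=B, msg='done')): A:[] B:[done]
After 2 (send(from=B, to=A, msg='ping')): A:[ping] B:[done]
After 3 (send(from=A, to=B, msg='tick')): A:[ping] B:[done,tick]
After 4 (process(A)): A:[] B:[done,tick]
After 5 (process(B)): A:[] B:[tick]
After 6 (send(from=B, to=A, msg='stop')): A:[stop] B:[tick]
After 7 (send(from=A, to=B, msg='bye')): A:[stop] B:[tick,bye]
After 8 (send(from=A, to=B, msg='hello')): A:[stop] B:[tick,bye,hello]
After 9 (process(A)): A:[] B:[tick,bye,hello]
After 10 (process(B)): A:[] B:[bye,hello]
After 11 (process(B)): A:[] B:[hello]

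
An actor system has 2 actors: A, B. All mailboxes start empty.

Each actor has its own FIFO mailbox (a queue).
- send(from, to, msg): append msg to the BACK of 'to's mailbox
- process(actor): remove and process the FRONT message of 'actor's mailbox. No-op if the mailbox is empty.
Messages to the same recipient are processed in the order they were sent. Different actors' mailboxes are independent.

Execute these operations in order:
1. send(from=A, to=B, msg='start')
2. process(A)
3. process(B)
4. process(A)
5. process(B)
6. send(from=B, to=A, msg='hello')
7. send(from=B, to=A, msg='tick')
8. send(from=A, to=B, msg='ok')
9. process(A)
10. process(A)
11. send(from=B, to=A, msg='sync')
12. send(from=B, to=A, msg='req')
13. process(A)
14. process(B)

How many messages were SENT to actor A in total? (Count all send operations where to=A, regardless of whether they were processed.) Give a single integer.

Answer: 4

Derivation:
After 1 (send(from=A, to=B, msg='start')): A:[] B:[start]
After 2 (process(A)): A:[] B:[start]
After 3 (process(B)): A:[] B:[]
After 4 (process(A)): A:[] B:[]
After 5 (process(B)): A:[] B:[]
After 6 (send(from=B, to=A, msg='hello')): A:[hello] B:[]
After 7 (send(from=B, to=A, msg='tick')): A:[hello,tick] B:[]
After 8 (send(from=A, to=B, msg='ok')): A:[hello,tick] B:[ok]
After 9 (process(A)): A:[tick] B:[ok]
After 10 (process(A)): A:[] B:[ok]
After 11 (send(from=B, to=A, msg='sync')): A:[sync] B:[ok]
After 12 (send(from=B, to=A, msg='req')): A:[sync,req] B:[ok]
After 13 (process(A)): A:[req] B:[ok]
After 14 (process(B)): A:[req] B:[]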